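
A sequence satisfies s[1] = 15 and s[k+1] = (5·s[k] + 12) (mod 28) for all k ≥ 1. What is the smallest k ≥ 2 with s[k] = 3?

Computing terms: s[1] = 15, s[2] = 3, s[3] = 27, s[4] = 7, s[5] = 19, s[6] = 23, s[7] = 15.
Since s[7] = s[1] = 15, the sequence is periodic with period 6.
The value 3 first appears (with k ≥ 2) at s[2].

2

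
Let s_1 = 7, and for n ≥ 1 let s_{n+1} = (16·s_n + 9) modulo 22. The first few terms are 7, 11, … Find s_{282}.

11

s_1 = 7; s_2 = 11; s_3 = 9; s_4 = 21; s_5 = 15; s_6 = 7.
Since s_6 = s_1 = 7, the sequence is periodic with period 5.
So s_{282} = s_{1 + ((282-1) mod 5)} = s_2 = 11.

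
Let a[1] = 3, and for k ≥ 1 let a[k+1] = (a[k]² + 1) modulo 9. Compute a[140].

8

Computing terms: a[1] = 3,  a[2] = 1,  a[3] = 2,  a[4] = 5,  a[5] = 8,  a[6] = 2.
Since a[6] = a[3] = 2, the sequence is eventually periodic: after a pre-period of length 2 it cycles with period 3.
For k ≥ 3, a[k] depends only on (k - 3) mod 3. (140 - 3) mod 3 = 2, so a[140] = a[5] = 8.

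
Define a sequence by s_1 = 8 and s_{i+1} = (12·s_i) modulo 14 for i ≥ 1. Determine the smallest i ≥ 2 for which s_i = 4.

3

Listing terms: s_1 = 8, s_2 = 12, s_3 = 4, s_4 = 6, s_5 = 2, s_6 = 10, s_7 = 8.
Since s_7 = s_1 = 8, the sequence is periodic with period 6.
The value 4 first appears (with i ≥ 2) at s_3.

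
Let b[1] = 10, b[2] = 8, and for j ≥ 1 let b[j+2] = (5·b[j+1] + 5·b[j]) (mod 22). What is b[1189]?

6

Computing terms: b[1] = 10,  b[2] = 8,  b[3] = 2,  b[4] = 6,  b[5] = 18,  b[6] = 10,  b[7] = 8.
Since (b[6], b[7]) = (b[1], b[2]) = (10, 8) (two consecutive terms determine the rest), the sequence is periodic with period 5.
(1189 - 1) mod 5 = 3, so b[1189] = b[4] = 6.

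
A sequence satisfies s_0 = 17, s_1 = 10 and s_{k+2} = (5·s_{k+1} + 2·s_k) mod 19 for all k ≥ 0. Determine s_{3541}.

Listing terms: s_0 = 17, s_1 = 10, s_2 = 8, s_3 = 3, s_4 = 12, s_5 = 9, s_6 = 12, s_7 = 2, s_8 = 15, s_9 = 3, s_{10} = 7, s_{11} = 3, s_{12} = 10, s_{13} = 18, s_{14} = 15, s_{15} = 16, s_{16} = 15, s_{17} = 12, s_{18} = 14, s_{19} = 18, s_{20} = 4, s_{21} = 18, s_{22} = 3, s_{23} = 13, s_{24} = 14, s_{25} = 1, s_{26} = 14, s_{27} = 15, s_{28} = 8, s_{29} = 13, s_{30} = 5, s_{31} = 13, s_{32} = 18, s_{33} = 2, s_{34} = 8, s_{35} = 6, s_{36} = 8, s_{37} = 14, s_{38} = 10, s_{39} = 2, s_{40} = 11, s_{41} = 2, s_{42} = 13, s_{43} = 12, s_{44} = 10, s_{45} = 17, s_{46} = 10.
The sequence repeats with period 45.
(3541 - 0) mod 45 = 31, so s_{3541} = s_{31} = 13.

13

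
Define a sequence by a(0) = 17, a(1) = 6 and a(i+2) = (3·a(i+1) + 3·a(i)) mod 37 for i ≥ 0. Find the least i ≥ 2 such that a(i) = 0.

We have a(0) = 17,  a(1) = 6,  a(2) = 32,  a(3) = 3,  a(4) = 31,  a(5) = 28,  a(6) = 29,  a(7) = 23,  a(8) = 8,  a(9) = 19,  a(10) = 7,  a(11) = 4,  a(12) = 33,  a(13) = 0,  a(14) = 25,  a(15) = 1,  a(16) = 4,  a(17) = 15,  a(18) = 20,  a(19) = 31,  a(20) = 5,  a(21) = 34,  a(22) = 6,  a(23) = 9,  a(24) = 8,  a(25) = 14,  a(26) = 29,  a(27) = 18,  a(28) = 30,  a(29) = 33,  a(30) = 4,  a(31) = 0,  a(32) = 12,  a(33) = 36,  a(34) = 33,  a(35) = 22,  a(36) = 17,  a(37) = 6.
Since (a(36), a(37)) = (a(0), a(1)) = (17, 6) (two consecutive terms determine the rest), the sequence is periodic with period 36.
The value 0 first appears (with i ≥ 2) at a(13).

13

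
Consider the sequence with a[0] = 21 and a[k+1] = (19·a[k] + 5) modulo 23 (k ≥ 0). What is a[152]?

8

Computing terms: a[0] = 21, a[1] = 13, a[2] = 22, a[3] = 9, a[4] = 15, a[5] = 14, a[6] = 18, a[7] = 2, a[8] = 20, a[9] = 17, a[10] = 6, a[11] = 4, a[12] = 12, a[13] = 3, a[14] = 16, a[15] = 10, a[16] = 11, a[17] = 7, a[18] = 0, a[19] = 5, a[20] = 8, a[21] = 19, a[22] = 21.
The sequence repeats with period 22.
(152 - 0) mod 22 = 20, so a[152] = a[20] = 8.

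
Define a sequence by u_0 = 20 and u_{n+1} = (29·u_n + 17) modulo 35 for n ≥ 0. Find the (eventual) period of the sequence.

We have u_0 = 20; u_1 = 2; u_2 = 5; u_3 = 22; u_4 = 25; u_5 = 7; u_6 = 10; u_7 = 27; u_8 = 30; u_9 = 12; u_{10} = 15; u_{11} = 32; u_{12} = 0; u_{13} = 17; u_{14} = 20.
The sequence repeats with period 14.

14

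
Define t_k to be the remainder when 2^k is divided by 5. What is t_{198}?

We have t_1 = 2; t_2 = 4; t_3 = 3; t_4 = 1; t_5 = 2.
Since t_5 = t_1 = 2, the sequence is periodic with period 4.
So t_{198} = t_{1 + ((198-1) mod 4)} = t_2 = 4.

4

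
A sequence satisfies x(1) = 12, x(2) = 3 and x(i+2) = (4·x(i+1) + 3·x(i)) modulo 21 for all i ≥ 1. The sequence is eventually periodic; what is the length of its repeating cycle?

3

Listing terms: x(1) = 12, x(2) = 3, x(3) = 6, x(4) = 12, x(5) = 3.
The sequence repeats with period 3.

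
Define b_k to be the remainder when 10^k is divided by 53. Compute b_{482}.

Computing terms: b_1 = 10; b_2 = 47; b_3 = 46; b_4 = 36; b_5 = 42; b_6 = 49; b_7 = 13; b_8 = 24; b_9 = 28; b_{10} = 15; b_{11} = 44; b_{12} = 16; b_{13} = 1; b_{14} = 10.
The sequence repeats with period 13.
(482 - 1) mod 13 = 0, so b_{482} = b_1 = 10.

10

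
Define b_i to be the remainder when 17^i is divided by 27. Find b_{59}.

Listing terms: b_1 = 17, b_2 = 19, b_3 = 26, b_4 = 10, b_5 = 8, b_6 = 1, b_7 = 17.
The sequence repeats with period 6.
(59 - 1) mod 6 = 4, so b_{59} = b_5 = 8.

8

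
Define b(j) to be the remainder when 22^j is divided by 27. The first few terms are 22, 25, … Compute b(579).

Listing terms: b(1) = 22; b(2) = 25; b(3) = 10; b(4) = 4; b(5) = 7; b(6) = 19; b(7) = 13; b(8) = 16; b(9) = 1; b(10) = 22.
The sequence repeats with period 9.
(579 - 1) mod 9 = 2, so b(579) = b(3) = 10.

10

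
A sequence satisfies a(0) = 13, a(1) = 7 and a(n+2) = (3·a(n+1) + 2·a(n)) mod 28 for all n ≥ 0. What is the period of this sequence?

We have a(0) = 13; a(1) = 7; a(2) = 19; a(3) = 15; a(4) = 27; a(5) = 27; a(6) = 23; a(7) = 11; a(8) = 23; a(9) = 7; a(10) = 11; a(11) = 19; a(12) = 23; a(13) = 23; a(14) = 3; a(15) = 27; a(16) = 3; a(17) = 7; a(18) = 27; a(19) = 11; a(20) = 3; a(21) = 3; a(22) = 15; a(23) = 23; a(24) = 15; a(25) = 7; a(26) = 23; a(27) = 27; a(28) = 15; a(29) = 15; a(30) = 19; a(31) = 3; a(32) = 19; a(33) = 7; a(34) = 3; a(35) = 23; a(36) = 19; a(37) = 19; a(38) = 11; a(39) = 15; a(40) = 11; a(41) = 7; a(42) = 15; a(43) = 3; a(44) = 11; a(45) = 11; a(46) = 27; a(47) = 19; a(48) = 27; a(49) = 7; a(50) = 19.
Since (a(49), a(50)) = (a(1), a(2)) = (7, 19) (two consecutive terms determine the rest), the sequence is eventually periodic: after a pre-period of length 1 it cycles with period 48.

48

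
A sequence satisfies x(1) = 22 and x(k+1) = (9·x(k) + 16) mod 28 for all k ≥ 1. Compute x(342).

10

We have x(1) = 22; x(2) = 18; x(3) = 10; x(4) = 22.
The sequence repeats with period 3.
(342 - 1) mod 3 = 2, so x(342) = x(3) = 10.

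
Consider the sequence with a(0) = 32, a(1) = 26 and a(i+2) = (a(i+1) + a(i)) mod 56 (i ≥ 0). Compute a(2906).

26

Computing terms: a(0) = 32,  a(1) = 26,  a(2) = 2,  a(3) = 28,  a(4) = 30,  a(5) = 2,  a(6) = 32,  a(7) = 34,  a(8) = 10,  a(9) = 44,  a(10) = 54,  a(11) = 42,  a(12) = 40,  a(13) = 26,  a(14) = 10,  a(15) = 36,  a(16) = 46,  a(17) = 26,  a(18) = 16,  a(19) = 42,  a(20) = 2,  a(21) = 44,  a(22) = 46,  a(23) = 34,  a(24) = 24,  a(25) = 2,  a(26) = 26,  a(27) = 28,  a(28) = 54,  a(29) = 26,  a(30) = 24,  a(31) = 50,  a(32) = 18,  a(33) = 12,  a(34) = 30,  a(35) = 42,  a(36) = 16,  a(37) = 2,  a(38) = 18,  a(39) = 20,  a(40) = 38,  a(41) = 2,  a(42) = 40,  a(43) = 42,  a(44) = 26,  a(45) = 12,  a(46) = 38,  a(47) = 50,  a(48) = 32,  a(49) = 26.
Since (a(48), a(49)) = (a(0), a(1)) = (32, 26) (two consecutive terms determine the rest), the sequence is periodic with period 48.
So a(2906) = a(0 + ((2906-0) mod 48)) = a(26) = 26.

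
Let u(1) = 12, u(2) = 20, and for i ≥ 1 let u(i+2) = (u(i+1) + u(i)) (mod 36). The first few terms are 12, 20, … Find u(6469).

24

We have u(1) = 12, u(2) = 20, u(3) = 32, u(4) = 16, u(5) = 12, u(6) = 28, u(7) = 4, u(8) = 32, u(9) = 0, u(10) = 32, u(11) = 32, u(12) = 28, u(13) = 24, u(14) = 16, u(15) = 4, u(16) = 20, u(17) = 24, u(18) = 8, u(19) = 32, u(20) = 4, u(21) = 0, u(22) = 4, u(23) = 4, u(24) = 8, u(25) = 12, u(26) = 20.
Since (u(25), u(26)) = (u(1), u(2)) = (12, 20) (two consecutive terms determine the rest), the sequence is periodic with period 24.
So u(6469) = u(1 + ((6469-1) mod 24)) = u(13) = 24.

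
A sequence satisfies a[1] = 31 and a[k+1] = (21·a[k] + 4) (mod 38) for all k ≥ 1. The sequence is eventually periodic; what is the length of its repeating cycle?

18

Computing terms: a[1] = 31,  a[2] = 9,  a[3] = 3,  a[4] = 29,  a[5] = 5,  a[6] = 33,  a[7] = 13,  a[8] = 11,  a[9] = 7,  a[10] = 37,  a[11] = 21,  a[12] = 27,  a[13] = 1,  a[14] = 25,  a[15] = 35,  a[16] = 17,  a[17] = 19,  a[18] = 23,  a[19] = 31.
Since a[19] = a[1] = 31, the sequence is periodic with period 18.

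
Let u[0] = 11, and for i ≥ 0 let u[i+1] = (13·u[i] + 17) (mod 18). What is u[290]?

9

Computing terms: u[0] = 11; u[1] = 16; u[2] = 9; u[3] = 8; u[4] = 13; u[5] = 6; u[6] = 5; u[7] = 10; u[8] = 3; u[9] = 2; u[10] = 7; u[11] = 0; u[12] = 17; u[13] = 4; u[14] = 15; u[15] = 14; u[16] = 1; u[17] = 12; u[18] = 11.
Since u[18] = u[0] = 11, the sequence is periodic with period 18.
So u[290] = u[0 + ((290-0) mod 18)] = u[2] = 9.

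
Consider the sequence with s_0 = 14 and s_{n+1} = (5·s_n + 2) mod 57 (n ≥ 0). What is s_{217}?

15

Listing terms: s_0 = 14,  s_1 = 15,  s_2 = 20,  s_3 = 45,  s_4 = 56,  s_5 = 54,  s_6 = 44,  s_7 = 51,  s_8 = 29,  s_9 = 33,  s_{10} = 53,  s_{11} = 39,  s_{12} = 26,  s_{13} = 18,  s_{14} = 35,  s_{15} = 6,  s_{16} = 32,  s_{17} = 48,  s_{18} = 14.
The sequence repeats with period 18.
So s_{217} = s_{0 + ((217-0) mod 18)} = s_1 = 15.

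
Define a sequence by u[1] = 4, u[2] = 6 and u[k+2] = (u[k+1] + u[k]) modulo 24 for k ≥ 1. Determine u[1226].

Listing terms: u[1] = 4,  u[2] = 6,  u[3] = 10,  u[4] = 16,  u[5] = 2,  u[6] = 18,  u[7] = 20,  u[8] = 14,  u[9] = 10,  u[10] = 0,  u[11] = 10,  u[12] = 10,  u[13] = 20,  u[14] = 6,  u[15] = 2,  u[16] = 8,  u[17] = 10,  u[18] = 18,  u[19] = 4,  u[20] = 22,  u[21] = 2,  u[22] = 0,  u[23] = 2,  u[24] = 2,  u[25] = 4,  u[26] = 6.
Since (u[25], u[26]) = (u[1], u[2]) = (4, 6) (two consecutive terms determine the rest), the sequence is periodic with period 24.
So u[1226] = u[1 + ((1226-1) mod 24)] = u[2] = 6.

6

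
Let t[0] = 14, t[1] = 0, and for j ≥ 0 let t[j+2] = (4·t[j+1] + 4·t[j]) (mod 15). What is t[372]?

t[0] = 14,  t[1] = 0,  t[2] = 11,  t[3] = 14,  t[4] = 10,  t[5] = 6,  t[6] = 4,  t[7] = 10,  t[8] = 11,  t[9] = 9,  t[10] = 5,  t[11] = 11,  t[12] = 4,  t[13] = 0,  t[14] = 1,  t[15] = 4,  t[16] = 5,  t[17] = 6,  t[18] = 14,  t[19] = 5,  t[20] = 1,  t[21] = 9,  t[22] = 10,  t[23] = 1,  t[24] = 14,  t[25] = 0.
Since (t[24], t[25]) = (t[0], t[1]) = (14, 0) (two consecutive terms determine the rest), the sequence is periodic with period 24.
(372 - 0) mod 24 = 12, so t[372] = t[12] = 4.

4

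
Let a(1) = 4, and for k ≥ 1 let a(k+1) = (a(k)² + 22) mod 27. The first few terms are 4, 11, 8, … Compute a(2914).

14

a(1) = 4; a(2) = 11; a(3) = 8; a(4) = 5; a(5) = 20; a(6) = 17; a(7) = 14; a(8) = 2; a(9) = 26; a(10) = 23; a(11) = 11.
Since a(11) = a(2) = 11, the sequence is eventually periodic: after a pre-period of length 1 it cycles with period 9.
For k ≥ 2, a(k) depends only on (k - 2) mod 9. (2914 - 2) mod 9 = 5, so a(2914) = a(7) = 14.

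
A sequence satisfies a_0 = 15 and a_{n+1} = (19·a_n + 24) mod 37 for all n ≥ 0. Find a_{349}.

26

Listing terms: a_0 = 15, a_1 = 13, a_2 = 12, a_3 = 30, a_4 = 2, a_5 = 25, a_6 = 18, a_7 = 33, a_8 = 22, a_9 = 35, a_{10} = 23, a_{11} = 17, a_{12} = 14, a_{13} = 31, a_{14} = 21, a_{15} = 16, a_{16} = 32, a_{17} = 3, a_{18} = 7, a_{19} = 9, a_{20} = 10, a_{21} = 29, a_{22} = 20, a_{23} = 34, a_{24} = 4, a_{25} = 26, a_{26} = 0, a_{27} = 24, a_{28} = 36, a_{29} = 5, a_{30} = 8, a_{31} = 28, a_{32} = 1, a_{33} = 6, a_{34} = 27, a_{35} = 19, a_{36} = 15.
Since a_{36} = a_0 = 15, the sequence is periodic with period 36.
So a_{349} = a_{0 + ((349-0) mod 36)} = a_{25} = 26.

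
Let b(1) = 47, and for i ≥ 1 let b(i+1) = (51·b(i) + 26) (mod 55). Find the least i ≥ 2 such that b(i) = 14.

Listing terms: b(1) = 47; b(2) = 3; b(3) = 14; b(4) = 25; b(5) = 36; b(6) = 47.
The sequence repeats with period 5.
The value 14 first appears (with i ≥ 2) at b(3).

3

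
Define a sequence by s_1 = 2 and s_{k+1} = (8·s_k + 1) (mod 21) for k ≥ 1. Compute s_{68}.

20

s_1 = 2, s_2 = 17, s_3 = 11, s_4 = 5, s_5 = 20, s_6 = 14, s_7 = 8, s_8 = 2.
The sequence repeats with period 7.
(68 - 1) mod 7 = 4, so s_{68} = s_5 = 20.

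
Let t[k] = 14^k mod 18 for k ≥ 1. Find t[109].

14

Computing terms: t[1] = 14; t[2] = 16; t[3] = 8; t[4] = 4; t[5] = 2; t[6] = 10; t[7] = 14.
The sequence repeats with period 6.
So t[109] = t[1 + ((109-1) mod 6)] = t[1] = 14.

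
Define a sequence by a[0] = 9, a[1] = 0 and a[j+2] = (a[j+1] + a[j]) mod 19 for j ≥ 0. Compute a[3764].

9

Computing terms: a[0] = 9,  a[1] = 0,  a[2] = 9,  a[3] = 9,  a[4] = 18,  a[5] = 8,  a[6] = 7,  a[7] = 15,  a[8] = 3,  a[9] = 18,  a[10] = 2,  a[11] = 1,  a[12] = 3,  a[13] = 4,  a[14] = 7,  a[15] = 11,  a[16] = 18,  a[17] = 10,  a[18] = 9,  a[19] = 0.
The sequence repeats with period 18.
So a[3764] = a[0 + ((3764-0) mod 18)] = a[2] = 9.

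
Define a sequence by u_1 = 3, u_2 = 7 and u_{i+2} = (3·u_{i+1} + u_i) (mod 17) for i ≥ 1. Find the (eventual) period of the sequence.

u_1 = 3, u_2 = 7, u_3 = 7, u_4 = 11, u_5 = 6, u_6 = 12, u_7 = 8, u_8 = 2, u_9 = 14, u_{10} = 10, u_{11} = 10, u_{12} = 6, u_{13} = 11, u_{14} = 5, u_{15} = 9, u_{16} = 15, u_{17} = 3, u_{18} = 7.
Since (u_{17}, u_{18}) = (u_1, u_2) = (3, 7) (two consecutive terms determine the rest), the sequence is periodic with period 16.

16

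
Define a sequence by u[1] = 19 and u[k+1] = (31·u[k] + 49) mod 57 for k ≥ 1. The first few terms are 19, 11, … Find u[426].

45

Computing terms: u[1] = 19,  u[2] = 11,  u[3] = 48,  u[4] = 55,  u[5] = 44,  u[6] = 45,  u[7] = 19.
Since u[7] = u[1] = 19, the sequence is periodic with period 6.
So u[426] = u[1 + ((426-1) mod 6)] = u[6] = 45.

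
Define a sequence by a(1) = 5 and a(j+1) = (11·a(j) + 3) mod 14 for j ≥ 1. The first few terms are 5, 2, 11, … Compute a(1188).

Listing terms: a(1) = 5; a(2) = 2; a(3) = 11; a(4) = 12; a(5) = 9; a(6) = 4; a(7) = 5.
The sequence repeats with period 6.
(1188 - 1) mod 6 = 5, so a(1188) = a(6) = 4.

4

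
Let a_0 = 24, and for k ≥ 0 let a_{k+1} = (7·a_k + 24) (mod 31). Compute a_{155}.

12

Listing terms: a_0 = 24; a_1 = 6; a_2 = 4; a_3 = 21; a_4 = 16; a_5 = 12; a_6 = 15; a_7 = 5; a_8 = 28; a_9 = 3; a_{10} = 14; a_{11} = 29; a_{12} = 10; a_{13} = 1; a_{14} = 0; a_{15} = 24.
Since a_{15} = a_0 = 24, the sequence is periodic with period 15.
(155 - 0) mod 15 = 5, so a_{155} = a_5 = 12.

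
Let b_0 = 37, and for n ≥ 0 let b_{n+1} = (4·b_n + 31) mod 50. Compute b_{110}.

37

b_0 = 37; b_1 = 29; b_2 = 47; b_3 = 19; b_4 = 7; b_5 = 9; b_6 = 17; b_7 = 49; b_8 = 27; b_9 = 39; b_{10} = 37.
Since b_{10} = b_0 = 37, the sequence is periodic with period 10.
(110 - 0) mod 10 = 0, so b_{110} = b_0 = 37.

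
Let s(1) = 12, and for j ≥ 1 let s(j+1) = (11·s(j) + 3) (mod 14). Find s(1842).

Computing terms: s(1) = 12,  s(2) = 9,  s(3) = 4,  s(4) = 5,  s(5) = 2,  s(6) = 11,  s(7) = 12.
The sequence repeats with period 6.
(1842 - 1) mod 6 = 5, so s(1842) = s(6) = 11.

11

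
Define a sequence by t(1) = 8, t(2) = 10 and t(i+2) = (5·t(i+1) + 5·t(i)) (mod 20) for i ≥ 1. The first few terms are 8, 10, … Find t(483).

We have t(1) = 8,  t(2) = 10,  t(3) = 10,  t(4) = 0,  t(5) = 10,  t(6) = 10.
Since (t(5), t(6)) = (t(2), t(3)) = (10, 10) (two consecutive terms determine the rest), the sequence is eventually periodic: after a pre-period of length 1 it cycles with period 3.
For i ≥ 2, t(i) depends only on (i - 2) mod 3. (483 - 2) mod 3 = 1, so t(483) = t(3) = 10.

10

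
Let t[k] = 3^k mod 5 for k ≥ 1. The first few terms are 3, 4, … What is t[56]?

Listing terms: t[1] = 3, t[2] = 4, t[3] = 2, t[4] = 1, t[5] = 3.
The sequence repeats with period 4.
(56 - 1) mod 4 = 3, so t[56] = t[4] = 1.

1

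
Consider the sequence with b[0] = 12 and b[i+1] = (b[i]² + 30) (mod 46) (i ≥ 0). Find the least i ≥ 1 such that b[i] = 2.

Listing terms: b[0] = 12, b[1] = 36, b[2] = 38, b[3] = 2, b[4] = 34, b[5] = 36.
Since b[5] = b[1] = 36, the sequence is eventually periodic: after a pre-period of length 1 it cycles with period 4.
The value 2 first appears (with i ≥ 1) at b[3].

3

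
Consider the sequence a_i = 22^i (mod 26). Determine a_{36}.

14

Listing terms: a_1 = 22,  a_2 = 16,  a_3 = 14,  a_4 = 22.
The sequence repeats with period 3.
(36 - 1) mod 3 = 2, so a_{36} = a_3 = 14.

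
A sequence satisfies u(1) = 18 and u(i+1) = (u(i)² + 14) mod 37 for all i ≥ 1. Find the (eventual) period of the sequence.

3

Computing terms: u(1) = 18, u(2) = 5, u(3) = 2, u(4) = 18.
The sequence repeats with period 3.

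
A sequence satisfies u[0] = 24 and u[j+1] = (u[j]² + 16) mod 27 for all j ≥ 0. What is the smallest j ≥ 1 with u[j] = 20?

We have u[0] = 24,  u[1] = 25,  u[2] = 20,  u[3] = 11,  u[4] = 2,  u[5] = 20.
Since u[5] = u[2] = 20, the sequence is eventually periodic: after a pre-period of length 2 it cycles with period 3.
The value 20 first appears (with j ≥ 1) at u[2].

2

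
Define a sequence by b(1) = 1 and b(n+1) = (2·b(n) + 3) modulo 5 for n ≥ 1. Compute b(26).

Computing terms: b(1) = 1, b(2) = 0, b(3) = 3, b(4) = 4, b(5) = 1.
The sequence repeats with period 4.
(26 - 1) mod 4 = 1, so b(26) = b(2) = 0.

0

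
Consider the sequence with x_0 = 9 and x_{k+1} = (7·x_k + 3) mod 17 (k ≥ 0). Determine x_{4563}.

Listing terms: x_0 = 9, x_1 = 15, x_2 = 6, x_3 = 11, x_4 = 12, x_5 = 2, x_6 = 0, x_7 = 3, x_8 = 7, x_9 = 1, x_{10} = 10, x_{11} = 5, x_{12} = 4, x_{13} = 14, x_{14} = 16, x_{15} = 13, x_{16} = 9.
The sequence repeats with period 16.
(4563 - 0) mod 16 = 3, so x_{4563} = x_3 = 11.

11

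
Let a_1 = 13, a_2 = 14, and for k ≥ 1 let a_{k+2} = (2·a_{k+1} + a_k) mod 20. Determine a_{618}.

a_1 = 13, a_2 = 14, a_3 = 1, a_4 = 16, a_5 = 13, a_6 = 2, a_7 = 17, a_8 = 16, a_9 = 9, a_{10} = 14, a_{11} = 17, a_{12} = 8, a_{13} = 13, a_{14} = 14.
The sequence repeats with period 12.
So a_{618} = a_{1 + ((618-1) mod 12)} = a_6 = 2.

2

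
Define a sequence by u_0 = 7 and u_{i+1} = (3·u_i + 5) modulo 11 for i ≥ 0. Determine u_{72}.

6

u_0 = 7, u_1 = 4, u_2 = 6, u_3 = 1, u_4 = 8, u_5 = 7.
Since u_5 = u_0 = 7, the sequence is periodic with period 5.
(72 - 0) mod 5 = 2, so u_{72} = u_2 = 6.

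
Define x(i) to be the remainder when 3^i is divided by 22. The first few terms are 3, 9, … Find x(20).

1

Computing terms: x(1) = 3; x(2) = 9; x(3) = 5; x(4) = 15; x(5) = 1; x(6) = 3.
Since x(6) = x(1) = 3, the sequence is periodic with period 5.
So x(20) = x(1 + ((20-1) mod 5)) = x(5) = 1.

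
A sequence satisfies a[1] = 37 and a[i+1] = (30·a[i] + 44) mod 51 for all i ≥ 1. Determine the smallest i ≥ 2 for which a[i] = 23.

a[1] = 37, a[2] = 32, a[3] = 35, a[4] = 23, a[5] = 20, a[6] = 32.
Since a[6] = a[2] = 32, the sequence is eventually periodic: after a pre-period of length 1 it cycles with period 4.
The value 23 first appears (with i ≥ 2) at a[4].

4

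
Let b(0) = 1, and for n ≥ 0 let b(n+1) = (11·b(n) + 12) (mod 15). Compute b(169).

Listing terms: b(0) = 1; b(1) = 8; b(2) = 10; b(3) = 2; b(4) = 4; b(5) = 11; b(6) = 13; b(7) = 5; b(8) = 7; b(9) = 14; b(10) = 1.
The sequence repeats with period 10.
So b(169) = b(0 + ((169-0) mod 10)) = b(9) = 14.

14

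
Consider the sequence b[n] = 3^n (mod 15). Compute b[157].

3

Computing terms: b[1] = 3; b[2] = 9; b[3] = 12; b[4] = 6; b[5] = 3.
Since b[5] = b[1] = 3, the sequence is periodic with period 4.
So b[157] = b[1 + ((157-1) mod 4)] = b[1] = 3.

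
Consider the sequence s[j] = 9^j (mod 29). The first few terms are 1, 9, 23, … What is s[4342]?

23

Listing terms: s[0] = 1, s[1] = 9, s[2] = 23, s[3] = 4, s[4] = 7, s[5] = 5, s[6] = 16, s[7] = 28, s[8] = 20, s[9] = 6, s[10] = 25, s[11] = 22, s[12] = 24, s[13] = 13, s[14] = 1.
The sequence repeats with period 14.
So s[4342] = s[0 + ((4342-0) mod 14)] = s[2] = 23.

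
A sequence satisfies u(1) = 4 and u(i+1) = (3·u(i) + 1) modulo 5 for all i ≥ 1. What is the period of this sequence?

We have u(1) = 4; u(2) = 3; u(3) = 0; u(4) = 1; u(5) = 4.
Since u(5) = u(1) = 4, the sequence is periodic with period 4.

4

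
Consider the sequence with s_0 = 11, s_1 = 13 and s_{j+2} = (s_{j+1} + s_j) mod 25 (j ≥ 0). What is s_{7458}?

9

We have s_0 = 11,  s_1 = 13,  s_2 = 24,  s_3 = 12,  s_4 = 11,  s_5 = 23,  s_6 = 9,  s_7 = 7,  s_8 = 16,  s_9 = 23,  s_{10} = 14,  s_{11} = 12,  s_{12} = 1,  s_{13} = 13,  s_{14} = 14,  s_{15} = 2,  s_{16} = 16,  s_{17} = 18,  s_{18} = 9,  s_{19} = 2,  s_{20} = 11,  s_{21} = 13.
The sequence repeats with period 20.
(7458 - 0) mod 20 = 18, so s_{7458} = s_{18} = 9.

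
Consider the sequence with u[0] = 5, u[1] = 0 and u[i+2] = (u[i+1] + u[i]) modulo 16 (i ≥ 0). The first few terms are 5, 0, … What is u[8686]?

We have u[0] = 5; u[1] = 0; u[2] = 5; u[3] = 5; u[4] = 10; u[5] = 15; u[6] = 9; u[7] = 8; u[8] = 1; u[9] = 9; u[10] = 10; u[11] = 3; u[12] = 13; u[13] = 0; u[14] = 13; u[15] = 13; u[16] = 10; u[17] = 7; u[18] = 1; u[19] = 8; u[20] = 9; u[21] = 1; u[22] = 10; u[23] = 11; u[24] = 5; u[25] = 0.
The sequence repeats with period 24.
(8686 - 0) mod 24 = 22, so u[8686] = u[22] = 10.

10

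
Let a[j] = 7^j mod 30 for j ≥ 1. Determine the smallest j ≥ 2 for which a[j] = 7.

5

Listing terms: a[1] = 7, a[2] = 19, a[3] = 13, a[4] = 1, a[5] = 7.
Since a[5] = a[1] = 7, the sequence is periodic with period 4.
The value 7 next appears (with j ≥ 2) at a[5].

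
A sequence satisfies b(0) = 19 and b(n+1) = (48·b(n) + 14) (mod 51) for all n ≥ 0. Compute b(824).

Listing terms: b(0) = 19,  b(1) = 8,  b(2) = 41,  b(3) = 44,  b(4) = 35,  b(5) = 11,  b(6) = 32,  b(7) = 20,  b(8) = 5,  b(9) = 50,  b(10) = 17,  b(11) = 14,  b(12) = 23,  b(13) = 47,  b(14) = 26,  b(15) = 38,  b(16) = 2,  b(17) = 8.
Since b(17) = b(1) = 8, the sequence is eventually periodic: after a pre-period of length 1 it cycles with period 16.
For n ≥ 1, b(n) depends only on (n - 1) mod 16. (824 - 1) mod 16 = 7, so b(824) = b(8) = 5.

5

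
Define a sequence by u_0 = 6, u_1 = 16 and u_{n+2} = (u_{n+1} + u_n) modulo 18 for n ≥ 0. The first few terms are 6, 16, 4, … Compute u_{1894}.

u_0 = 6,  u_1 = 16,  u_2 = 4,  u_3 = 2,  u_4 = 6,  u_5 = 8,  u_6 = 14,  u_7 = 4,  u_8 = 0,  u_9 = 4,  u_{10} = 4,  u_{11} = 8,  u_{12} = 12,  u_{13} = 2,  u_{14} = 14,  u_{15} = 16,  u_{16} = 12,  u_{17} = 10,  u_{18} = 4,  u_{19} = 14,  u_{20} = 0,  u_{21} = 14,  u_{22} = 14,  u_{23} = 10,  u_{24} = 6,  u_{25} = 16.
Since (u_{24}, u_{25}) = (u_0, u_1) = (6, 16) (two consecutive terms determine the rest), the sequence is periodic with period 24.
So u_{1894} = u_{0 + ((1894-0) mod 24)} = u_{22} = 14.

14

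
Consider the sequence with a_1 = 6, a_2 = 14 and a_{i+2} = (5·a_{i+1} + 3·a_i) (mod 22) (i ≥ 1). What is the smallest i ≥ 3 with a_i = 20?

Computing terms: a_1 = 6; a_2 = 14; a_3 = 0; a_4 = 20; a_5 = 12; a_6 = 10; a_7 = 20; a_8 = 20; a_9 = 6; a_{10} = 2; a_{11} = 6; a_{12} = 14.
The sequence repeats with period 10.
The value 20 first appears (with i ≥ 3) at a_4.

4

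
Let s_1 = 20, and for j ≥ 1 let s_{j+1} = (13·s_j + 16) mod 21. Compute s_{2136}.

s_1 = 20; s_2 = 3; s_3 = 13; s_4 = 17; s_5 = 6; s_6 = 10; s_7 = 20.
Since s_7 = s_1 = 20, the sequence is periodic with period 6.
(2136 - 1) mod 6 = 5, so s_{2136} = s_6 = 10.

10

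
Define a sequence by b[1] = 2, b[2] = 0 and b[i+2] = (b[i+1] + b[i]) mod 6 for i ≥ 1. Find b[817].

We have b[1] = 2; b[2] = 0; b[3] = 2; b[4] = 2; b[5] = 4; b[6] = 0; b[7] = 4; b[8] = 4; b[9] = 2; b[10] = 0.
The sequence repeats with period 8.
So b[817] = b[1 + ((817-1) mod 8)] = b[1] = 2.

2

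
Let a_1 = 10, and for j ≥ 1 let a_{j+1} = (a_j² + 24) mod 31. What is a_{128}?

11

Computing terms: a_1 = 10, a_2 = 0, a_3 = 24, a_4 = 11, a_5 = 21, a_6 = 0.
Since a_6 = a_2 = 0, the sequence is eventually periodic: after a pre-period of length 1 it cycles with period 4.
For j ≥ 2, a_j depends only on (j - 2) mod 4. (128 - 2) mod 4 = 2, so a_{128} = a_4 = 11.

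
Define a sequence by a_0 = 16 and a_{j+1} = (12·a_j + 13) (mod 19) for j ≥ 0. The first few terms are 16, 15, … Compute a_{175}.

We have a_0 = 16,  a_1 = 15,  a_2 = 3,  a_3 = 11,  a_4 = 12,  a_5 = 5,  a_6 = 16.
Since a_6 = a_0 = 16, the sequence is periodic with period 6.
So a_{175} = a_{0 + ((175-0) mod 6)} = a_1 = 15.

15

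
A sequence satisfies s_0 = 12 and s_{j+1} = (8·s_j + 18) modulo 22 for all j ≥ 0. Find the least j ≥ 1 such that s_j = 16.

6

s_0 = 12, s_1 = 4, s_2 = 6, s_3 = 0, s_4 = 18, s_5 = 8, s_6 = 16, s_7 = 14, s_8 = 20, s_9 = 2, s_{10} = 12.
The sequence repeats with period 10.
The value 16 first appears (with j ≥ 1) at s_6.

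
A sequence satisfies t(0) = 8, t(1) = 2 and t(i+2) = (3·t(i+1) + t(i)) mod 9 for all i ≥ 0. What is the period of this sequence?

Listing terms: t(0) = 8,  t(1) = 2,  t(2) = 5,  t(3) = 8,  t(4) = 2.
The sequence repeats with period 3.

3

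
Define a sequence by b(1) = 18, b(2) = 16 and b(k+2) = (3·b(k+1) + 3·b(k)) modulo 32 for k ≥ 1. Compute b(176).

Computing terms: b(1) = 18; b(2) = 16; b(3) = 6; b(4) = 2; b(5) = 24; b(6) = 14; b(7) = 18; b(8) = 0; b(9) = 22; b(10) = 2; b(11) = 8; b(12) = 30; b(13) = 18; b(14) = 16.
Since (b(13), b(14)) = (b(1), b(2)) = (18, 16) (two consecutive terms determine the rest), the sequence is periodic with period 12.
So b(176) = b(1 + ((176-1) mod 12)) = b(8) = 0.

0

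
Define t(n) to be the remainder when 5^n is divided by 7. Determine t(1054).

We have t(0) = 1, t(1) = 5, t(2) = 4, t(3) = 6, t(4) = 2, t(5) = 3, t(6) = 1.
Since t(6) = t(0) = 1, the sequence is periodic with period 6.
(1054 - 0) mod 6 = 4, so t(1054) = t(4) = 2.

2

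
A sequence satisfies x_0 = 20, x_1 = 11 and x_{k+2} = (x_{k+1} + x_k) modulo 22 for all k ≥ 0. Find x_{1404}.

18

Listing terms: x_0 = 20; x_1 = 11; x_2 = 9; x_3 = 20; x_4 = 7; x_5 = 5; x_6 = 12; x_7 = 17; x_8 = 7; x_9 = 2; x_{10} = 9; x_{11} = 11; x_{12} = 20; x_{13} = 9; x_{14} = 7; x_{15} = 16; x_{16} = 1; x_{17} = 17; x_{18} = 18; x_{19} = 13; x_{20} = 9; x_{21} = 0; x_{22} = 9; x_{23} = 9; x_{24} = 18; x_{25} = 5; x_{26} = 1; x_{27} = 6; x_{28} = 7; x_{29} = 13; x_{30} = 20; x_{31} = 11.
The sequence repeats with period 30.
So x_{1404} = x_{0 + ((1404-0) mod 30)} = x_{24} = 18.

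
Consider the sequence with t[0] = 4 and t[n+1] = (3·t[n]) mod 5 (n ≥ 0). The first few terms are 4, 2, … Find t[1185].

2

Computing terms: t[0] = 4,  t[1] = 2,  t[2] = 1,  t[3] = 3,  t[4] = 4.
The sequence repeats with period 4.
(1185 - 0) mod 4 = 1, so t[1185] = t[1] = 2.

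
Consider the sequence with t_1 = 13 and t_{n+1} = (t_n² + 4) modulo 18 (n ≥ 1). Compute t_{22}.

5

Listing terms: t_1 = 13; t_2 = 11; t_3 = 17; t_4 = 5; t_5 = 11.
Since t_5 = t_2 = 11, the sequence is eventually periodic: after a pre-period of length 1 it cycles with period 3.
For n ≥ 2, t_n depends only on (n - 2) mod 3. (22 - 2) mod 3 = 2, so t_{22} = t_4 = 5.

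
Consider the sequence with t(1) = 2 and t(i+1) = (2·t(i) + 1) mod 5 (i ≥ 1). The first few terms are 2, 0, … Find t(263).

1

Listing terms: t(1) = 2,  t(2) = 0,  t(3) = 1,  t(4) = 3,  t(5) = 2.
Since t(5) = t(1) = 2, the sequence is periodic with period 4.
So t(263) = t(1 + ((263-1) mod 4)) = t(3) = 1.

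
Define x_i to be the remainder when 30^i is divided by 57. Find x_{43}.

30

x_1 = 30, x_2 = 45, x_3 = 39, x_4 = 30.
Since x_4 = x_1 = 30, the sequence is periodic with period 3.
So x_{43} = x_{1 + ((43-1) mod 3)} = x_1 = 30.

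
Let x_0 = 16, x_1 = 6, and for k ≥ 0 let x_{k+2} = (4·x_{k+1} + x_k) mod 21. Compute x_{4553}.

15

Listing terms: x_0 = 16; x_1 = 6; x_2 = 19; x_3 = 19; x_4 = 11; x_5 = 0; x_6 = 11; x_7 = 2; x_8 = 19; x_9 = 15; x_{10} = 16; x_{11} = 16; x_{12} = 17; x_{13} = 0; x_{14} = 17; x_{15} = 5; x_{16} = 16; x_{17} = 6.
The sequence repeats with period 16.
So x_{4553} = x_{0 + ((4553-0) mod 16)} = x_9 = 15.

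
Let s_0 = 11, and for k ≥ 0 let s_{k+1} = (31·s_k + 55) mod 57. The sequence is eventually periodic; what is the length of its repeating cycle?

6

s_0 = 11; s_1 = 54; s_2 = 19; s_3 = 17; s_4 = 12; s_5 = 28; s_6 = 11.
The sequence repeats with period 6.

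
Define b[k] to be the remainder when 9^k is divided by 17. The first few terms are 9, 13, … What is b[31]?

b[1] = 9,  b[2] = 13,  b[3] = 15,  b[4] = 16,  b[5] = 8,  b[6] = 4,  b[7] = 2,  b[8] = 1,  b[9] = 9.
The sequence repeats with period 8.
So b[31] = b[1 + ((31-1) mod 8)] = b[7] = 2.

2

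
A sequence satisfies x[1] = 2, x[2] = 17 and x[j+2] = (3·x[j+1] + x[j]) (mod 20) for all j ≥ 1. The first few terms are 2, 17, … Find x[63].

Listing terms: x[1] = 2, x[2] = 17, x[3] = 13, x[4] = 16, x[5] = 1, x[6] = 19, x[7] = 18, x[8] = 13, x[9] = 17, x[10] = 4, x[11] = 9, x[12] = 11, x[13] = 2, x[14] = 17.
Since (x[13], x[14]) = (x[1], x[2]) = (2, 17) (two consecutive terms determine the rest), the sequence is periodic with period 12.
(63 - 1) mod 12 = 2, so x[63] = x[3] = 13.

13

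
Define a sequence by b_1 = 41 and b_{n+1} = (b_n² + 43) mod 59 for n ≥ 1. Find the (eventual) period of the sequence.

8

Listing terms: b_1 = 41; b_2 = 13; b_3 = 35; b_4 = 29; b_5 = 58; b_6 = 44; b_7 = 32; b_8 = 5; b_9 = 9; b_{10} = 6; b_{11} = 20; b_{12} = 30; b_{13} = 58.
Since b_{13} = b_5 = 58, the sequence is eventually periodic: after a pre-period of length 4 it cycles with period 8.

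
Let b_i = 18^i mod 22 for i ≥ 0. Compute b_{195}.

10

Listing terms: b_0 = 1; b_1 = 18; b_2 = 16; b_3 = 2; b_4 = 14; b_5 = 10; b_6 = 4; b_7 = 6; b_8 = 20; b_9 = 8; b_{10} = 12; b_{11} = 18.
Since b_{11} = b_1 = 18, the sequence is eventually periodic: after a pre-period of length 1 it cycles with period 10.
For i ≥ 1, b_i depends only on (i - 1) mod 10. (195 - 1) mod 10 = 4, so b_{195} = b_5 = 10.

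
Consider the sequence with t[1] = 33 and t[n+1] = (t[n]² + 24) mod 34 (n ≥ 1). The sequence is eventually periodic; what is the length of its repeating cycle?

3

Computing terms: t[1] = 33; t[2] = 25; t[3] = 3; t[4] = 33.
The sequence repeats with period 3.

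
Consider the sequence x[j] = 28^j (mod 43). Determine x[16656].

21

We have x[1] = 28,  x[2] = 10,  x[3] = 22,  x[4] = 14,  x[5] = 5,  x[6] = 11,  x[7] = 7,  x[8] = 24,  x[9] = 27,  x[10] = 25,  x[11] = 12,  x[12] = 35,  x[13] = 34,  x[14] = 6,  x[15] = 39,  x[16] = 17,  x[17] = 3,  x[18] = 41,  x[19] = 30,  x[20] = 23,  x[21] = 42,  x[22] = 15,  x[23] = 33,  x[24] = 21,  x[25] = 29,  x[26] = 38,  x[27] = 32,  x[28] = 36,  x[29] = 19,  x[30] = 16,  x[31] = 18,  x[32] = 31,  x[33] = 8,  x[34] = 9,  x[35] = 37,  x[36] = 4,  x[37] = 26,  x[38] = 40,  x[39] = 2,  x[40] = 13,  x[41] = 20,  x[42] = 1,  x[43] = 28.
Since x[43] = x[1] = 28, the sequence is periodic with period 42.
So x[16656] = x[1 + ((16656-1) mod 42)] = x[24] = 21.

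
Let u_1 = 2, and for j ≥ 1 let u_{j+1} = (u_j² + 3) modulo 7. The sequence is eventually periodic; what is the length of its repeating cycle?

3

Computing terms: u_1 = 2,  u_2 = 0,  u_3 = 3,  u_4 = 5,  u_5 = 0.
Since u_5 = u_2 = 0, the sequence is eventually periodic: after a pre-period of length 1 it cycles with period 3.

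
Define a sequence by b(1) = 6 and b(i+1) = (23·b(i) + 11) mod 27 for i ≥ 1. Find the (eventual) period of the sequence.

18

Computing terms: b(1) = 6, b(2) = 14, b(3) = 9, b(4) = 2, b(5) = 3, b(6) = 26, b(7) = 15, b(8) = 5, b(9) = 18, b(10) = 20, b(11) = 12, b(12) = 17, b(13) = 24, b(14) = 23, b(15) = 0, b(16) = 11, b(17) = 21, b(18) = 8, b(19) = 6.
The sequence repeats with period 18.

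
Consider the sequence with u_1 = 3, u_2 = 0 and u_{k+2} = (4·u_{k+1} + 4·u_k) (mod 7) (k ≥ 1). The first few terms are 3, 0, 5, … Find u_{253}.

Computing terms: u_1 = 3,  u_2 = 0,  u_3 = 5,  u_4 = 6,  u_5 = 2,  u_6 = 4,  u_7 = 3,  u_8 = 0.
Since (u_7, u_8) = (u_1, u_2) = (3, 0) (two consecutive terms determine the rest), the sequence is periodic with period 6.
So u_{253} = u_{1 + ((253-1) mod 6)} = u_1 = 3.

3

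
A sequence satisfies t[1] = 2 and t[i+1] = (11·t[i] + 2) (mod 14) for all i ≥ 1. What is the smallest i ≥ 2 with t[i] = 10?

2

t[1] = 2; t[2] = 10; t[3] = 0; t[4] = 2.
Since t[4] = t[1] = 2, the sequence is periodic with period 3.
The value 10 first appears (with i ≥ 2) at t[2].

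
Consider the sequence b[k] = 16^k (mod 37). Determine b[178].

12

We have b[0] = 1, b[1] = 16, b[2] = 34, b[3] = 26, b[4] = 9, b[5] = 33, b[6] = 10, b[7] = 12, b[8] = 7, b[9] = 1.
Since b[9] = b[0] = 1, the sequence is periodic with period 9.
(178 - 0) mod 9 = 7, so b[178] = b[7] = 12.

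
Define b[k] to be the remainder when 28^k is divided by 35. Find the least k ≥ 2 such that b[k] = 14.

We have b[1] = 28, b[2] = 14, b[3] = 7, b[4] = 21, b[5] = 28.
Since b[5] = b[1] = 28, the sequence is periodic with period 4.
The value 14 first appears (with k ≥ 2) at b[2].

2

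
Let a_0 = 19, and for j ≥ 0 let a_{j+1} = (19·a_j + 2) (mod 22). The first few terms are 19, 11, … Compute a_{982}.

Computing terms: a_0 = 19,  a_1 = 11,  a_2 = 13,  a_3 = 7,  a_4 = 3,  a_5 = 15,  a_6 = 1,  a_7 = 21,  a_8 = 5,  a_9 = 9,  a_{10} = 19.
Since a_{10} = a_0 = 19, the sequence is periodic with period 10.
So a_{982} = a_{0 + ((982-0) mod 10)} = a_2 = 13.

13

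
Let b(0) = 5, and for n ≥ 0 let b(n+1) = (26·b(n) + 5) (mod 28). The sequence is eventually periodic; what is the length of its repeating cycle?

6

Computing terms: b(0) = 5, b(1) = 23, b(2) = 15, b(3) = 3, b(4) = 27, b(5) = 7, b(6) = 19, b(7) = 23.
Since b(7) = b(1) = 23, the sequence is eventually periodic: after a pre-period of length 1 it cycles with period 6.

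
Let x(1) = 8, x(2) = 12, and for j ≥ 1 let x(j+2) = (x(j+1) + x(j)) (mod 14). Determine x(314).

Listing terms: x(1) = 8,  x(2) = 12,  x(3) = 6,  x(4) = 4,  x(5) = 10,  x(6) = 0,  x(7) = 10,  x(8) = 10,  x(9) = 6,  x(10) = 2,  x(11) = 8,  x(12) = 10,  x(13) = 4,  x(14) = 0,  x(15) = 4,  x(16) = 4,  x(17) = 8,  x(18) = 12.
The sequence repeats with period 16.
(314 - 1) mod 16 = 9, so x(314) = x(10) = 2.

2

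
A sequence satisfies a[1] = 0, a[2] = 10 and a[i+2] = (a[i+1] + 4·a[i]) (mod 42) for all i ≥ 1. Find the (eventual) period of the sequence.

We have a[1] = 0; a[2] = 10; a[3] = 10; a[4] = 8; a[5] = 6; a[6] = 38; a[7] = 20; a[8] = 4; a[9] = 0; a[10] = 16; a[11] = 16; a[12] = 38; a[13] = 18; a[14] = 2; a[15] = 32; a[16] = 40; a[17] = 0; a[18] = 34; a[19] = 34; a[20] = 2; a[21] = 12; a[22] = 20; a[23] = 26; a[24] = 22; a[25] = 0; a[26] = 4; a[27] = 4; a[28] = 20; a[29] = 36; a[30] = 32; a[31] = 8; a[32] = 10; a[33] = 0; a[34] = 40; a[35] = 40; a[36] = 32; a[37] = 24; a[38] = 26; a[39] = 38; a[40] = 16; a[41] = 0; a[42] = 22; a[43] = 22; a[44] = 26; a[45] = 30; a[46] = 8; a[47] = 2; a[48] = 34; a[49] = 0; a[50] = 10.
The sequence repeats with period 48.

48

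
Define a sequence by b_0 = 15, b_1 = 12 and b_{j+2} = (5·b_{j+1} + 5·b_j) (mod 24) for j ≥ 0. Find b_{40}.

6

We have b_0 = 15; b_1 = 12; b_2 = 15; b_3 = 15; b_4 = 6; b_5 = 9; b_6 = 3; b_7 = 12; b_8 = 3; b_9 = 3; b_{10} = 6; b_{11} = 21; b_{12} = 15; b_{13} = 12.
Since (b_{12}, b_{13}) = (b_0, b_1) = (15, 12) (two consecutive terms determine the rest), the sequence is periodic with period 12.
(40 - 0) mod 12 = 4, so b_{40} = b_4 = 6.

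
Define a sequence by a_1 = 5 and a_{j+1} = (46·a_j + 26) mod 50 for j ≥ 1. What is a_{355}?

4

Computing terms: a_1 = 5; a_2 = 6; a_3 = 2; a_4 = 18; a_5 = 4; a_6 = 10; a_7 = 36; a_8 = 32; a_9 = 48; a_{10} = 34; a_{11} = 40; a_{12} = 16; a_{13} = 12; a_{14} = 28; a_{15} = 14; a_{16} = 20; a_{17} = 46; a_{18} = 42; a_{19} = 8; a_{20} = 44; a_{21} = 0; a_{22} = 26; a_{23} = 22; a_{24} = 38; a_{25} = 24; a_{26} = 30; a_{27} = 6.
Since a_{27} = a_2 = 6, the sequence is eventually periodic: after a pre-period of length 1 it cycles with period 25.
For j ≥ 2, a_j depends only on (j - 2) mod 25. (355 - 2) mod 25 = 3, so a_{355} = a_5 = 4.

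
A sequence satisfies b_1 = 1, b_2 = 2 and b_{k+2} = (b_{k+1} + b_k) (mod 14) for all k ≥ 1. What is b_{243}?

3

Computing terms: b_1 = 1; b_2 = 2; b_3 = 3; b_4 = 5; b_5 = 8; b_6 = 13; b_7 = 7; b_8 = 6; b_9 = 13; b_{10} = 5; b_{11} = 4; b_{12} = 9; b_{13} = 13; b_{14} = 8; b_{15} = 7; b_{16} = 1; b_{17} = 8; b_{18} = 9; b_{19} = 3; b_{20} = 12; b_{21} = 1; b_{22} = 13; b_{23} = 0; b_{24} = 13; b_{25} = 13; b_{26} = 12; b_{27} = 11; b_{28} = 9; b_{29} = 6; b_{30} = 1; b_{31} = 7; b_{32} = 8; b_{33} = 1; b_{34} = 9; b_{35} = 10; b_{36} = 5; b_{37} = 1; b_{38} = 6; b_{39} = 7; b_{40} = 13; b_{41} = 6; b_{42} = 5; b_{43} = 11; b_{44} = 2; b_{45} = 13; b_{46} = 1; b_{47} = 0; b_{48} = 1; b_{49} = 1; b_{50} = 2.
Since (b_{49}, b_{50}) = (b_1, b_2) = (1, 2) (two consecutive terms determine the rest), the sequence is periodic with period 48.
So b_{243} = b_{1 + ((243-1) mod 48)} = b_3 = 3.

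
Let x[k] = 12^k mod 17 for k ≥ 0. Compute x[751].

10

Listing terms: x[0] = 1, x[1] = 12, x[2] = 8, x[3] = 11, x[4] = 13, x[5] = 3, x[6] = 2, x[7] = 7, x[8] = 16, x[9] = 5, x[10] = 9, x[11] = 6, x[12] = 4, x[13] = 14, x[14] = 15, x[15] = 10, x[16] = 1.
Since x[16] = x[0] = 1, the sequence is periodic with period 16.
(751 - 0) mod 16 = 15, so x[751] = x[15] = 10.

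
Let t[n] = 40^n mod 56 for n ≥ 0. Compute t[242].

t[0] = 1,  t[1] = 40,  t[2] = 32,  t[3] = 48,  t[4] = 16,  t[5] = 24,  t[6] = 8,  t[7] = 40.
Since t[7] = t[1] = 40, the sequence is eventually periodic: after a pre-period of length 1 it cycles with period 6.
For n ≥ 1, t[n] depends only on (n - 1) mod 6. (242 - 1) mod 6 = 1, so t[242] = t[2] = 32.

32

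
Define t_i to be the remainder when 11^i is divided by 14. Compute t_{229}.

t_1 = 11; t_2 = 9; t_3 = 1; t_4 = 11.
Since t_4 = t_1 = 11, the sequence is periodic with period 3.
(229 - 1) mod 3 = 0, so t_{229} = t_1 = 11.

11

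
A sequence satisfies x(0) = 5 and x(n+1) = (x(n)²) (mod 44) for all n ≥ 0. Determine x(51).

37

Computing terms: x(0) = 5, x(1) = 25, x(2) = 9, x(3) = 37, x(4) = 5.
The sequence repeats with period 4.
So x(51) = x(0 + ((51-0) mod 4)) = x(3) = 37.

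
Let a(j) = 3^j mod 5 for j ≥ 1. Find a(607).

Listing terms: a(1) = 3, a(2) = 4, a(3) = 2, a(4) = 1, a(5) = 3.
The sequence repeats with period 4.
(607 - 1) mod 4 = 2, so a(607) = a(3) = 2.

2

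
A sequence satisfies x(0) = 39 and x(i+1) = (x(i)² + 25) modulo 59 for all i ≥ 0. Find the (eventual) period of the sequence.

We have x(0) = 39,  x(1) = 12,  x(2) = 51,  x(3) = 30,  x(4) = 40,  x(5) = 32,  x(6) = 46,  x(7) = 17,  x(8) = 19,  x(9) = 32.
Since x(9) = x(5) = 32, the sequence is eventually periodic: after a pre-period of length 5 it cycles with period 4.

4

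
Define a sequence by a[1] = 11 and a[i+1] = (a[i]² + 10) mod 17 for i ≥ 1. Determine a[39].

We have a[1] = 11; a[2] = 12; a[3] = 1; a[4] = 11.
Since a[4] = a[1] = 11, the sequence is periodic with period 3.
(39 - 1) mod 3 = 2, so a[39] = a[3] = 1.

1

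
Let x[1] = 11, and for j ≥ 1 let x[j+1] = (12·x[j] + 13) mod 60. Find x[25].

x[1] = 11, x[2] = 25, x[3] = 13, x[4] = 49, x[5] = 1, x[6] = 25.
Since x[6] = x[2] = 25, the sequence is eventually periodic: after a pre-period of length 1 it cycles with period 4.
For j ≥ 2, x[j] depends only on (j - 2) mod 4. (25 - 2) mod 4 = 3, so x[25] = x[5] = 1.

1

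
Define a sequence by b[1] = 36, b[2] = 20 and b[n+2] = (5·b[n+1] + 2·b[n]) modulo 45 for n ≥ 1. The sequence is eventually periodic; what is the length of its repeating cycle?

24

Listing terms: b[1] = 36, b[2] = 20, b[3] = 37, b[4] = 0, b[5] = 29, b[6] = 10, b[7] = 18, b[8] = 20, b[9] = 1, b[10] = 0, b[11] = 2, b[12] = 10, b[13] = 9, b[14] = 20, b[15] = 28, b[16] = 0, b[17] = 11, b[18] = 10, b[19] = 27, b[20] = 20, b[21] = 19, b[22] = 0, b[23] = 38, b[24] = 10, b[25] = 36, b[26] = 20.
Since (b[25], b[26]) = (b[1], b[2]) = (36, 20) (two consecutive terms determine the rest), the sequence is periodic with period 24.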